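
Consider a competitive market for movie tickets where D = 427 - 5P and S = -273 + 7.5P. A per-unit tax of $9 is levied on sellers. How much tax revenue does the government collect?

Tax revenue = 1080

Pre-tax equilibrium: P* = 56, Q* = 147.
Tax on sellers shifts supply to S = -273 + 7.5(P − 9) = -340.5 + 7.5P.
427 - 5P = -340.5 + 7.5P gives buyer price Pb = 61.4; sellers receive Ps = 61.4 − 9 = 52.4.
New quantity: Q = 427 − 5(61.4) = 120.
Revenue = 9 × 120 = 1080.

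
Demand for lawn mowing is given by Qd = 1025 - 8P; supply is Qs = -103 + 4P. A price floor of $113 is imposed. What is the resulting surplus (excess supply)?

Surplus = 228

Equilibrium price would be P* = 94, so the floor at 113 binds.
At P = 113: Qd = 121, Qs = 349.
Surplus = 349 − 121 = 228.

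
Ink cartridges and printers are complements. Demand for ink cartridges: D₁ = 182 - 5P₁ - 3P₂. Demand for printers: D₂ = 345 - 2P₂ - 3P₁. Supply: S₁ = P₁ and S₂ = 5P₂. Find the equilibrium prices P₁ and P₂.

Market 1: 182 - 5P₁ - 3P₂ = P₁ → 6P₁ + 3P₂ = 182.
Market 2: 7P₂ + 3P₁ = 345.
Eliminating P₂: 7×(1) − 3×(2) gives 33P₁ = 239, so P₁ = 239/33.
Back-substitute into (2): P₂ = (345 − 3×239/33) / 7 = 508/11.

P₁ = 239/33, P₂ = 508/11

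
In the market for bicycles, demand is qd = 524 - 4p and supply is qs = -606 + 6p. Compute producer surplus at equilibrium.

Producer surplus = 432

Equilibrium: 524 - 4p = -606 + 6p gives p* = 113, q* = 72.
Supply starts at p = 101 (where qs = 0).
PS = ½(113 − 101)(72) = 432.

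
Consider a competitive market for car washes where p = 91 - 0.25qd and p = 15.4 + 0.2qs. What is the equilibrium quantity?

Set the two price expressions equal: 91 - 0.25q = 15.4 + 0.2q.
75.6 = 0.45q, so q* = 168.
p* = 91 − (0.25)(168) = 49.

q* = 168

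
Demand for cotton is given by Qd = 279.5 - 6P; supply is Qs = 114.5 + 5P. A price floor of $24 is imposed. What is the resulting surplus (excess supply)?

Surplus = 99

Equilibrium price would be P* = 15, so the floor at 24 binds.
At P = 24: Qd = 135.5, Qs = 234.5.
Surplus = 234.5 − 135.5 = 99.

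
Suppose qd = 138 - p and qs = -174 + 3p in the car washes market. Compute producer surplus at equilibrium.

Producer surplus = 600

Equilibrium: 138 - p = -174 + 3p gives p* = 78, q* = 60.
Supply starts at p = 58 (where qs = 0).
PS = ½(78 − 58)(60) = 600.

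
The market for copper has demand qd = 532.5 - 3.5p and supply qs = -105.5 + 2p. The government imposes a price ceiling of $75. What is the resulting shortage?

Equilibrium price would be p* = 116, so the ceiling at 75 binds.
At p = 75: qd = 532.5 − 3.5(75) = 270, qs = -105.5 + 2(75) = 44.5.
Shortage = 270 − 44.5 = 225.5.

Shortage = 225.5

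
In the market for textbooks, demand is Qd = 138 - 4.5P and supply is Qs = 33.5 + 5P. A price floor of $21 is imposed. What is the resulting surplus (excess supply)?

Equilibrium price would be P* = 11, so the floor at 21 binds.
At P = 21: Qd = 43.5, Qs = 138.5.
Surplus = 138.5 − 43.5 = 95.

Surplus = 95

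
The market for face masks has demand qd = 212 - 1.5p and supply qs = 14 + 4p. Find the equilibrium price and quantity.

Set qd = qs: 212 - 1.5p = 14 + 4p.
198 = 5.5p, so p* = 36.
q* = 212 − 1.5(36) = 158.

p* = 36, q* = 158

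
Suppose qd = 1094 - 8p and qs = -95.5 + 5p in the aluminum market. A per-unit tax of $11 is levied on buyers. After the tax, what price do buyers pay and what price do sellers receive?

Buyers pay 2489/26, sellers receive 2203/26

Pre-tax equilibrium: p* = 91.5, q* = 362.
Tax on buyers shifts demand to qd = 1094 − 8(p + 11) = 1006 - 8p.
1006 - 8p = -95.5 + 5p gives seller price ps = 2203/26; buyers pay pb = 2203/26 + 11 = 2489/26.
New quantity: q = 1094 − 8(2489/26) = 4266/13.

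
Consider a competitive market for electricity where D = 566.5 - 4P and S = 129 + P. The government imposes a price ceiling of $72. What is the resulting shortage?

Equilibrium price would be P* = 87.5, so the ceiling at 72 binds.
At P = 72: D = 566.5 − 4(72) = 278.5, S = 129 + 1(72) = 201.
Shortage = 278.5 − 201 = 77.5.

Shortage = 77.5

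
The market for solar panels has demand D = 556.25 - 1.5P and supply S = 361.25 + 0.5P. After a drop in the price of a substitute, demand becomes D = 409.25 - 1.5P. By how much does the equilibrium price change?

ΔP = -73.5

Original equilibrium: P* = 97.5, Q* = 410.
New equilibrium: 409.25 - 1.5P = 361.25 + 0.5P, so 48 = 2P and P' = 24; Q' = 409.25 − 1.5(24) = 373.25.
Change in price: 24 − 97.5 = -73.5.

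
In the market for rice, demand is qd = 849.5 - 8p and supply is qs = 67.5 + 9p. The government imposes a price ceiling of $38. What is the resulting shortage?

Equilibrium price would be p* = 46, so the ceiling at 38 binds.
At p = 38: qd = 849.5 − 8(38) = 545.5, qs = 67.5 + 9(38) = 409.5.
Shortage = 545.5 − 409.5 = 136.

Shortage = 136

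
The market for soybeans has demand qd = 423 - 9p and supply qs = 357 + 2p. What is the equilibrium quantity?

q* = 369

Set qd = qs: 423 - 9p = 357 + 2p.
66 = 11p, so p* = 6.
q* = 423 − 9(6) = 369.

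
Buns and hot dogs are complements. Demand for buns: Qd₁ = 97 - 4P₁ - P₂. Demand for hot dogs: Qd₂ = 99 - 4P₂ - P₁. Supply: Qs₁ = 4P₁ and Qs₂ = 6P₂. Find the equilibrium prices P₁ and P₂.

P₁ = 871/79, P₂ = 695/79

Market 1: 97 - 4P₁ - P₂ = 4P₁ → 8P₁ + P₂ = 97.
Market 2: 10P₂ + P₁ = 99.
Eliminating P₂: 10×(1) − 1×(2) gives 79P₁ = 871, so P₁ = 871/79.
Back-substitute into (2): P₂ = (99 − 1×871/79) / 10 = 695/79.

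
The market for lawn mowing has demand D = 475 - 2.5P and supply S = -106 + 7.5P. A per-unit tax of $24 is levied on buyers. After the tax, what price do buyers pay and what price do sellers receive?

Buyers pay $76.1, sellers receive $52.1

Pre-tax equilibrium: P* = 58.1, Q* = 329.75.
Tax on buyers shifts demand to D = 475 − 2.5(P + 24) = 415 - 2.5P.
415 - 2.5P = -106 + 7.5P gives seller price Ps = 52.1; buyers pay Pb = 52.1 + 24 = 76.1.
New quantity: Q = 475 − 2.5(76.1) = 284.75.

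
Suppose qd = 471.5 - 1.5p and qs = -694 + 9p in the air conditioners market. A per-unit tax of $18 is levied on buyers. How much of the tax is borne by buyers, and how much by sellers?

Pre-tax equilibrium: p* = 111, q* = 305.
Tax on buyers shifts demand to qd = 471.5 − 1.5(p + 18) = 444.5 - 1.5p.
444.5 - 1.5p = -694 + 9p gives seller price ps = 759/7; buyers pay pb = 759/7 + 18 = 885/7.
New quantity: q = 471.5 − 1.5(885/7) = 1973/7.
Buyer burden = 885/7 − 111 = 108/7; seller burden = 111 − 759/7 = 18/7.

Buyers bear 108/7, sellers bear 18/7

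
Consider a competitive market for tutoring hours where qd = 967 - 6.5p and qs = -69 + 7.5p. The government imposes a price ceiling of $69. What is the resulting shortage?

Equilibrium price would be p* = 74, so the ceiling at 69 binds.
At p = 69: qd = 967 − 6.5(69) = 518.5, qs = -69 + 7.5(69) = 448.5.
Shortage = 518.5 − 448.5 = 70.

Shortage = 70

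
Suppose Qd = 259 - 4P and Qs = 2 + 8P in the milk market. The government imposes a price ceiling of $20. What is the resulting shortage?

Shortage = 17

Equilibrium price would be P* = 257/12, so the ceiling at 20 binds.
At P = 20: Qd = 259 − 4(20) = 179, Qs = 2 + 8(20) = 162.
Shortage = 179 − 162 = 17.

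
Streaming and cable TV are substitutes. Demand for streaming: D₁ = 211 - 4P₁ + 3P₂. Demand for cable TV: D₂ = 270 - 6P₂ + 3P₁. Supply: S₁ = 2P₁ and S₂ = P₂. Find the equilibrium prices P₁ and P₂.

P₁ = 2287/33, P₂ = 751/11

Market 1: 211 - 4P₁ + 3P₂ = 2P₁ → 6P₁ - 3P₂ = 211.
Market 2: 7P₂ - 3P₁ = 270.
Eliminating P₂: 7×(1) + 3×(2) gives 33P₁ = 2287, so P₁ = 2287/33.
Back-substitute into (2): P₂ = (270 + 3×2287/33) / 7 = 751/11.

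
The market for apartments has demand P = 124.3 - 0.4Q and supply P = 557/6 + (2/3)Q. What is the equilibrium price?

Set the two price expressions equal: 124.3 - 0.4Q = 557/6 + (2/3)Q.
472/15 = (16/15)Q, so Q* = 29.5.
P* = 124.3 − (0.4)(29.5) = 112.5.

P* = 112.5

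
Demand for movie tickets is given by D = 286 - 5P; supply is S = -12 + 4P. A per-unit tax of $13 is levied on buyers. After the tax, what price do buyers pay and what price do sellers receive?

Buyers pay 350/9, sellers receive 233/9

Pre-tax equilibrium: P* = 298/9, Q* = 1084/9.
Tax on buyers shifts demand to D = 286 − 5(P + 13) = 221 - 5P.
221 - 5P = -12 + 4P gives seller price Ps = 233/9; buyers pay Pb = 233/9 + 13 = 350/9.
New quantity: Q = 286 − 5(350/9) = 824/9.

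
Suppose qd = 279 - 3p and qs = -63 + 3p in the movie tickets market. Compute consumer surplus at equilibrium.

Equilibrium: 279 - 3p = -63 + 3p gives p* = 57, q* = 108.
Demand choke price (qd = 0): p = 93.
CS = ½(93 − 57)(108) = 1944.

Consumer surplus = 1944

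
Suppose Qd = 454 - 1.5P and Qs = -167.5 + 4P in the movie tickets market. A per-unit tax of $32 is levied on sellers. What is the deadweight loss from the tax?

Deadweight loss = 6144/11

Pre-tax equilibrium: P* = 113, Q* = 284.5.
Tax on sellers shifts supply to Qs = -167.5 + 4(P − 32) = -295.5 + 4P.
454 - 1.5P = -295.5 + 4P gives buyer price Pb = 1499/11; sellers receive Ps = 1499/11 − 32 = 1147/11.
New quantity: Q = 454 − 1.5(1499/11) = 5491/22.
DWL = ½ × 32 × (284.5 − 5491/22) = 6144/11.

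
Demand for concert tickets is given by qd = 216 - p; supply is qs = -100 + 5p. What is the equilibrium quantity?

q* = 490/3

Set qd = qs: 216 - p = -100 + 5p.
316 = 6p, so p* = 158/3.
q* = 216 − 1(158/3) = 490/3.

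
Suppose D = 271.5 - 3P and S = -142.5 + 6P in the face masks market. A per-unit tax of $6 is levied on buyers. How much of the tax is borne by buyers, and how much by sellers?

Pre-tax equilibrium: P* = 46, Q* = 133.5.
Tax on buyers shifts demand to D = 271.5 − 3(P + 6) = 253.5 - 3P.
253.5 - 3P = -142.5 + 6P gives seller price Ps = 44; buyers pay Pb = 44 + 6 = 50.
New quantity: Q = 271.5 − 3(50) = 121.5.
Buyer burden = 50 − 46 = 4; seller burden = 46 − 44 = 2.

Buyers bear $4, sellers bear $2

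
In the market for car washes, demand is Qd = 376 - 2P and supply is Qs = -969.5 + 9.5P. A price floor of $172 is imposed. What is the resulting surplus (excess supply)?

Surplus = 632.5

Equilibrium price would be P* = 117, so the floor at 172 binds.
At P = 172: Qd = 32, Qs = 664.5.
Surplus = 664.5 − 32 = 632.5.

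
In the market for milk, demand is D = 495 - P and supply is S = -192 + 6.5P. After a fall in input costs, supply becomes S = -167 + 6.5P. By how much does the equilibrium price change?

ΔP = -10/3

Original equilibrium: P* = 91.6, Q* = 403.4.
New equilibrium: 495 - P = -167 + 6.5P, so 662 = 7.5P and P' = 1324/15; Q' = 495 − 1(1324/15) = 6101/15.
Change in price: 1324/15 − 91.6 = -10/3.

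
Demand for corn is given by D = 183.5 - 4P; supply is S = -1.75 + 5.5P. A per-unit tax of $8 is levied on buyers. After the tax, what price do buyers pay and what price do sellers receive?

Buyers pay 917/38, sellers receive 613/38

Pre-tax equilibrium: P* = 19.5, Q* = 105.5.
Tax on buyers shifts demand to D = 183.5 − 4(P + 8) = 151.5 - 4P.
151.5 - 4P = -1.75 + 5.5P gives seller price Ps = 613/38; buyers pay Pb = 613/38 + 8 = 917/38.
New quantity: Q = 183.5 − 4(917/38) = 3305/38.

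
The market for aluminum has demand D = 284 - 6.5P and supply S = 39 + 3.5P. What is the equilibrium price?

Set D = S: 284 - 6.5P = 39 + 3.5P.
245 = 10P, so P* = 24.5.
Q* = 284 − 6.5(24.5) = 124.75.

P* = 24.5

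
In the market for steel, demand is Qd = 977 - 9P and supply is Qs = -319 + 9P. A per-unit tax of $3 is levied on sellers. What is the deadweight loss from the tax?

Pre-tax equilibrium: P* = 72, Q* = 329.
Tax on sellers shifts supply to Qs = -319 + 9(P − 3) = -346 + 9P.
977 - 9P = -346 + 9P gives buyer price Pb = 73.5; sellers receive Ps = 73.5 − 3 = 70.5.
New quantity: Q = 977 − 9(73.5) = 315.5.
DWL = ½ × 3 × (329 − 315.5) = 20.25.

Deadweight loss = 20.25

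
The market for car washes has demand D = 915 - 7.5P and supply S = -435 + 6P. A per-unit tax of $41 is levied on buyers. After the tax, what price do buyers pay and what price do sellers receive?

Pre-tax equilibrium: P* = 100, Q* = 165.
Tax on buyers shifts demand to D = 915 − 7.5(P + 41) = 607.5 - 7.5P.
607.5 - 7.5P = -435 + 6P gives seller price Ps = 695/9; buyers pay Pb = 695/9 + 41 = 1064/9.
New quantity: Q = 915 − 7.5(1064/9) = 85/3.

Buyers pay 1064/9, sellers receive 695/9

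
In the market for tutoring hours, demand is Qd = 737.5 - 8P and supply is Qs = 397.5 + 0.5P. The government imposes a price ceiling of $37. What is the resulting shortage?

Shortage = 25.5

Equilibrium price would be P* = 40, so the ceiling at 37 binds.
At P = 37: Qd = 737.5 − 8(37) = 441.5, Qs = 397.5 + 0.5(37) = 416.
Shortage = 441.5 − 416 = 25.5.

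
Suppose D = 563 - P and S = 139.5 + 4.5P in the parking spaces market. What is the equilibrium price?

Set D = S: 563 - P = 139.5 + 4.5P.
423.5 = 5.5P, so P* = 77.
Q* = 563 − 1(77) = 486.

P* = 77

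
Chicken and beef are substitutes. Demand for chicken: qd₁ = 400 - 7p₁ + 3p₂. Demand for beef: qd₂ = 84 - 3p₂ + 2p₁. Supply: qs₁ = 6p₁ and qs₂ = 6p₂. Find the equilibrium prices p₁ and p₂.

p₁ = 1284/37, p₂ = 1892/111

Market 1: 400 - 7p₁ + 3p₂ = 6p₁ → 13p₁ - 3p₂ = 400.
Market 2: 9p₂ - 2p₁ = 84.
Eliminating p₂: 9×(1) + 3×(2) gives 111p₁ = 3852, so p₁ = 1284/37.
Back-substitute into (2): p₂ = (84 + 2×1284/37) / 9 = 1892/111.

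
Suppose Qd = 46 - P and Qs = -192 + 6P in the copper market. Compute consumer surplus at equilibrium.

Consumer surplus = 72

Equilibrium: 46 - P = -192 + 6P gives P* = 34, Q* = 12.
Demand choke price (Qd = 0): P = 46.
CS = ½(46 − 34)(12) = 72.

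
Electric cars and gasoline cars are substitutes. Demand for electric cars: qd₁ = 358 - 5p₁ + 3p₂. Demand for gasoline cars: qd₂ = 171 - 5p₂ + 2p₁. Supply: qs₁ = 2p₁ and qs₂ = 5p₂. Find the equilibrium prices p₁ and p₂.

Market 1: 358 - 5p₁ + 3p₂ = 2p₁ → 7p₁ - 3p₂ = 358.
Market 2: 10p₂ - 2p₁ = 171.
Eliminating p₂: 10×(1) + 3×(2) gives 64p₁ = 4093, so p₁ = 63.953125.
Back-substitute into (2): p₂ = (171 + 2×63.953125) / 10 = 29.890625.

p₁ = 63.953125, p₂ = 29.890625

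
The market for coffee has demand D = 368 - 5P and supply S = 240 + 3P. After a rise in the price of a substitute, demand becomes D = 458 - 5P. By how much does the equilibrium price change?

ΔP = 11.25

Original equilibrium: P* = 16, Q* = 288.
New equilibrium: 458 - 5P = 240 + 3P, so 218 = 8P and P' = 27.25; Q' = 458 − 5(27.25) = 321.75.
Change in price: 27.25 − 16 = 11.25.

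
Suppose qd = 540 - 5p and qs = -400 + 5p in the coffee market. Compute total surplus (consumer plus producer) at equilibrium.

Equilibrium: 540 - 5p = -400 + 5p gives p* = 94, q* = 70.
Demand choke price: p = 108; supply starts at p = 80.
CS = ½(108 − 94)(70) = 490; PS = ½(94 − 80)(70) = 490.

Total surplus = 980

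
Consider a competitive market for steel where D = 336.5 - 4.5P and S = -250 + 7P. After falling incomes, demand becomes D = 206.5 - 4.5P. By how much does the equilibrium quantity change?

Original equilibrium: P* = 51, Q* = 107.
New equilibrium: 206.5 - 4.5P = -250 + 7P, so 456.5 = 11.5P and P' = 913/23; Q' = 206.5 − 4.5(913/23) = 641/23.
Change in quantity: 641/23 − 107 = -1820/23.

ΔQ = -1820/23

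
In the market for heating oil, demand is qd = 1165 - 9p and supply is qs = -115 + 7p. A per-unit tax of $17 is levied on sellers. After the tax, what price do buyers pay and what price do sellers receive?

Pre-tax equilibrium: p* = 80, q* = 445.
Tax on sellers shifts supply to qs = -115 + 7(p − 17) = -234 + 7p.
1165 - 9p = -234 + 7p gives buyer price pb = 87.4375; sellers receive ps = 87.4375 − 17 = 70.4375.
New quantity: q = 1165 − 9(87.4375) = 378.0625.

Buyers pay $87.4375, sellers receive $70.4375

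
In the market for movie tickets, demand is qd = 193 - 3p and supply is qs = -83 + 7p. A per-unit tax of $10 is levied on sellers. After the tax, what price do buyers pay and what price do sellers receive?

Pre-tax equilibrium: p* = 27.6, q* = 110.2.
Tax on sellers shifts supply to qs = -83 + 7(p − 10) = -153 + 7p.
193 - 3p = -153 + 7p gives buyer price pb = 34.6; sellers receive ps = 34.6 − 10 = 24.6.
New quantity: q = 193 − 3(34.6) = 89.2.

Buyers pay $34.6, sellers receive $24.6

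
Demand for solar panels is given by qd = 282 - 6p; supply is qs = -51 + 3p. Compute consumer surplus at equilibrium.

Consumer surplus = 300

Equilibrium: 282 - 6p = -51 + 3p gives p* = 37, q* = 60.
Demand choke price (qd = 0): p = 47.
CS = ½(47 − 37)(60) = 300.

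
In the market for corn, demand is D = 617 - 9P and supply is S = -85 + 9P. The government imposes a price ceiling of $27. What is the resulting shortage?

Shortage = 216

Equilibrium price would be P* = 39, so the ceiling at 27 binds.
At P = 27: D = 617 − 9(27) = 374, S = -85 + 9(27) = 158.
Shortage = 374 − 158 = 216.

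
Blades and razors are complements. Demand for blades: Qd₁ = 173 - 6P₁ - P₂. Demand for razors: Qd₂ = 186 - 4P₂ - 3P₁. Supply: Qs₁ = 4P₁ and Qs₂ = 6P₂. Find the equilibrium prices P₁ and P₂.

Market 1: 173 - 6P₁ - P₂ = 4P₁ → 10P₁ + P₂ = 173.
Market 2: 10P₂ + 3P₁ = 186.
Eliminating P₂: 10×(1) − 1×(2) gives 97P₁ = 1544, so P₁ = 1544/97.
Back-substitute into (2): P₂ = (186 − 3×1544/97) / 10 = 1341/97.

P₁ = 1544/97, P₂ = 1341/97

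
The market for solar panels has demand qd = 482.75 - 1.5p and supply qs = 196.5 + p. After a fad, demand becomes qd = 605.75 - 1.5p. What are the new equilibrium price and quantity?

p' = 163.7, q' = 360.2

Original equilibrium: p* = 114.5, q* = 311.
New equilibrium: 605.75 - 1.5p = 196.5 + p, so 409.25 = 2.5p and p' = 163.7; q' = 605.75 − 1.5(163.7) = 360.2.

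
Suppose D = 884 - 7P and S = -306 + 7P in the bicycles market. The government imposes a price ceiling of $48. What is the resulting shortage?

Equilibrium price would be P* = 85, so the ceiling at 48 binds.
At P = 48: D = 884 − 7(48) = 548, S = -306 + 7(48) = 30.
Shortage = 548 − 30 = 518.

Shortage = 518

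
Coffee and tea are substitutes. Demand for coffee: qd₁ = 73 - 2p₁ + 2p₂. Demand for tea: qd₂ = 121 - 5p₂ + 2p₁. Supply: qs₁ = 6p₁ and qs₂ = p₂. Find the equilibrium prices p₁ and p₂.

Market 1: 73 - 2p₁ + 2p₂ = 6p₁ → 8p₁ - 2p₂ = 73.
Market 2: 6p₂ - 2p₁ = 121.
Eliminating p₂: 6×(1) + 2×(2) gives 44p₁ = 680, so p₁ = 170/11.
Back-substitute into (2): p₂ = (121 + 2×170/11) / 6 = 557/22.

p₁ = 170/11, p₂ = 557/22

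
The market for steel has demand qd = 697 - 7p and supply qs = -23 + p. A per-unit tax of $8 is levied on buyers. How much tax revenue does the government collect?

Pre-tax equilibrium: p* = 90, q* = 67.
Tax on buyers shifts demand to qd = 697 − 7(p + 8) = 641 - 7p.
641 - 7p = -23 + p gives seller price ps = 83; buyers pay pb = 83 + 8 = 91.
New quantity: q = 697 − 7(91) = 60.
Revenue = 8 × 60 = 480.

Tax revenue = 480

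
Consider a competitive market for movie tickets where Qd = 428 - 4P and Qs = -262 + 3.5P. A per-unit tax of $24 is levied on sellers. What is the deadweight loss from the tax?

Pre-tax equilibrium: P* = 92, Q* = 60.
Tax on sellers shifts supply to Qs = -262 + 3.5(P − 24) = -346 + 3.5P.
428 - 4P = -346 + 3.5P gives buyer price Pb = 103.2; sellers receive Ps = 103.2 − 24 = 79.2.
New quantity: Q = 428 − 4(103.2) = 15.2.
DWL = ½ × 24 × (60 − 15.2) = 537.6.

Deadweight loss = 537.6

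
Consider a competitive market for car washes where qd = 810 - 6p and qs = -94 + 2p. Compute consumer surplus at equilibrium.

Consumer surplus = 1452

Equilibrium: 810 - 6p = -94 + 2p gives p* = 113, q* = 132.
Demand choke price (qd = 0): p = 135.
CS = ½(135 − 113)(132) = 1452.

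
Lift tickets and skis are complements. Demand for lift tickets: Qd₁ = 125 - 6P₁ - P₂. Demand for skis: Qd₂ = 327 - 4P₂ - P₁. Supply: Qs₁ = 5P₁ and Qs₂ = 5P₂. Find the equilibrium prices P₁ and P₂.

P₁ = 57/7, P₂ = 248/7

Market 1: 125 - 6P₁ - P₂ = 5P₁ → 11P₁ + P₂ = 125.
Market 2: 9P₂ + P₁ = 327.
Eliminating P₂: 9×(1) − 1×(2) gives 98P₁ = 798, so P₁ = 57/7.
Back-substitute into (2): P₂ = (327 − 1×57/7) / 9 = 248/7.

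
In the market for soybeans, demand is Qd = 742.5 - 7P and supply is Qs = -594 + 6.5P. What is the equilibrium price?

Set Qd = Qs: 742.5 - 7P = -594 + 6.5P.
1336.5 = 13.5P, so P* = 99.
Q* = 742.5 − 7(99) = 49.5.

P* = 99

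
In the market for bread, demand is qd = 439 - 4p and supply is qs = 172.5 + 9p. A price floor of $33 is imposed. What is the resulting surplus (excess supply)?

Equilibrium price would be p* = 20.5, so the floor at 33 binds.
At p = 33: qd = 307, qs = 469.5.
Surplus = 469.5 − 307 = 162.5.

Surplus = 162.5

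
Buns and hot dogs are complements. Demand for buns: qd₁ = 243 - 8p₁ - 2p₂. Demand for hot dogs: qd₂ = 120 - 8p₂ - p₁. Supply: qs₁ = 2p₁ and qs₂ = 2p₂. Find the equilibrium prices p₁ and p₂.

Market 1: 243 - 8p₁ - 2p₂ = 2p₁ → 10p₁ + 2p₂ = 243.
Market 2: 10p₂ + p₁ = 120.
Eliminating p₂: 10×(1) − 2×(2) gives 98p₁ = 2190, so p₁ = 1095/49.
Back-substitute into (2): p₂ = (120 − 1×1095/49) / 10 = 957/98.

p₁ = 1095/49, p₂ = 957/98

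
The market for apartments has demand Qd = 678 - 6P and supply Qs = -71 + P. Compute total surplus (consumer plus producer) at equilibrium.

Equilibrium: 678 - 6P = -71 + P gives P* = 107, Q* = 36.
Demand choke price: P = 113; supply starts at P = 71.
CS = ½(113 − 107)(36) = 108; PS = ½(107 − 71)(36) = 648.

Total surplus = 756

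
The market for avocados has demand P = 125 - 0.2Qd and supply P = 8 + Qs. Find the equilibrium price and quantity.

P* = 105.5, Q* = 97.5

Set the two price expressions equal: 125 - 0.2Q = 8 + Q.
117 = 1.2Q, so Q* = 97.5.
P* = 125 − (0.2)(97.5) = 105.5.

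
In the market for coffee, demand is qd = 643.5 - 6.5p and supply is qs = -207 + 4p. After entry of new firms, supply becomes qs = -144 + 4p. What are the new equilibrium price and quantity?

Original equilibrium: p* = 81, q* = 117.
New equilibrium: 643.5 - 6.5p = -144 + 4p, so 787.5 = 10.5p and p' = 75; q' = 643.5 − 6.5(75) = 156.

p' = 75, q' = 156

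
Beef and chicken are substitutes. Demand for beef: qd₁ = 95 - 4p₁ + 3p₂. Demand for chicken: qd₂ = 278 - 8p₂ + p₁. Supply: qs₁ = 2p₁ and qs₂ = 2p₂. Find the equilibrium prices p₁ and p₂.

p₁ = 1784/57, p₂ = 1763/57

Market 1: 95 - 4p₁ + 3p₂ = 2p₁ → 6p₁ - 3p₂ = 95.
Market 2: 10p₂ - p₁ = 278.
Eliminating p₂: 10×(1) + 3×(2) gives 57p₁ = 1784, so p₁ = 1784/57.
Back-substitute into (2): p₂ = (278 + 1×1784/57) / 10 = 1763/57.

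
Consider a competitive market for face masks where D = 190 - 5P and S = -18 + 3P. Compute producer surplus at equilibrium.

Equilibrium: 190 - 5P = -18 + 3P gives P* = 26, Q* = 60.
Supply starts at P = 6 (where S = 0).
PS = ½(26 − 6)(60) = 600.

Producer surplus = 600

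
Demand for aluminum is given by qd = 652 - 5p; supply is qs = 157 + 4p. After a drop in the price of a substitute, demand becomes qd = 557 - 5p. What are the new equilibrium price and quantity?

p' = 400/9, q' = 3013/9

Original equilibrium: p* = 55, q* = 377.
New equilibrium: 557 - 5p = 157 + 4p, so 400 = 9p and p' = 400/9; q' = 557 − 5(400/9) = 3013/9.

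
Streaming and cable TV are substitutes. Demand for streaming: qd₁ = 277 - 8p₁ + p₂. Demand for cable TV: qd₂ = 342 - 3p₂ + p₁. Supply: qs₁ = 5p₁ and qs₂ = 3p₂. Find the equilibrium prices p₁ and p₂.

Market 1: 277 - 8p₁ + p₂ = 5p₁ → 13p₁ - p₂ = 277.
Market 2: 6p₂ - p₁ = 342.
Eliminating p₂: 6×(1) + 1×(2) gives 77p₁ = 2004, so p₁ = 2004/77.
Back-substitute into (2): p₂ = (342 + 1×2004/77) / 6 = 4723/77.

p₁ = 2004/77, p₂ = 4723/77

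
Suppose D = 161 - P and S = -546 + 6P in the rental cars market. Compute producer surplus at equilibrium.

Equilibrium: 161 - P = -546 + 6P gives P* = 101, Q* = 60.
Supply starts at P = 91 (where S = 0).
PS = ½(101 − 91)(60) = 300.

Producer surplus = 300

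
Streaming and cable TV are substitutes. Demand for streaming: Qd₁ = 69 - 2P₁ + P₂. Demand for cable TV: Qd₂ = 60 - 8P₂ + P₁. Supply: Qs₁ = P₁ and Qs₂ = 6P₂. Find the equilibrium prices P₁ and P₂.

P₁ = 1026/41, P₂ = 249/41

Market 1: 69 - 2P₁ + P₂ = P₁ → 3P₁ - P₂ = 69.
Market 2: 14P₂ - P₁ = 60.
Eliminating P₂: 14×(1) + 1×(2) gives 41P₁ = 1026, so P₁ = 1026/41.
Back-substitute into (2): P₂ = (60 + 1×1026/41) / 14 = 249/41.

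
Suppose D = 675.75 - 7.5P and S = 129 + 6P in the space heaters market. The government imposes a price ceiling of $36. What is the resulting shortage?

Shortage = 60.75

Equilibrium price would be P* = 40.5, so the ceiling at 36 binds.
At P = 36: D = 675.75 − 7.5(36) = 405.75, S = 129 + 6(36) = 345.
Shortage = 405.75 − 345 = 60.75.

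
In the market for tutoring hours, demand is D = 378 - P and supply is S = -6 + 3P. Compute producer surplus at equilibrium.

Producer surplus = 13254

Equilibrium: 378 - P = -6 + 3P gives P* = 96, Q* = 282.
Supply starts at P = 2 (where S = 0).
PS = ½(96 − 2)(282) = 13254.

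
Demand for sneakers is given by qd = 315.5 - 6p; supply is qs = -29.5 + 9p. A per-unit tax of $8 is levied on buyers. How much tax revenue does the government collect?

Tax revenue = 1189.6

Pre-tax equilibrium: p* = 23, q* = 177.5.
Tax on buyers shifts demand to qd = 315.5 − 6(p + 8) = 267.5 - 6p.
267.5 - 6p = -29.5 + 9p gives seller price ps = 19.8; buyers pay pb = 19.8 + 8 = 27.8.
New quantity: q = 315.5 − 6(27.8) = 148.7.
Revenue = 8 × 148.7 = 1189.6.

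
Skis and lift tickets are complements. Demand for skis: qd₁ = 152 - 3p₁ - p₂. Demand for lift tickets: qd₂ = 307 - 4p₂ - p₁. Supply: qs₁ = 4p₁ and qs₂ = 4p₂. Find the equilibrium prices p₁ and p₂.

p₁ = 909/55, p₂ = 1997/55

Market 1: 152 - 3p₁ - p₂ = 4p₁ → 7p₁ + p₂ = 152.
Market 2: 8p₂ + p₁ = 307.
Eliminating p₂: 8×(1) − 1×(2) gives 55p₁ = 909, so p₁ = 909/55.
Back-substitute into (2): p₂ = (307 − 1×909/55) / 8 = 1997/55.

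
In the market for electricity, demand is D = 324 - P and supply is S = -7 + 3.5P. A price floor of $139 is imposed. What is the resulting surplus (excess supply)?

Surplus = 294.5

Equilibrium price would be P* = 662/9, so the floor at 139 binds.
At P = 139: D = 185, S = 479.5.
Surplus = 479.5 − 185 = 294.5.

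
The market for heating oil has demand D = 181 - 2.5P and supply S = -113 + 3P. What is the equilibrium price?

Set D = S: 181 - 2.5P = -113 + 3P.
294 = 5.5P, so P* = 588/11.
Q* = 181 − 2.5(588/11) = 521/11.

P* = 588/11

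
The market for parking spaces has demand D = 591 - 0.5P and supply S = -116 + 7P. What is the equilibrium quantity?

Set D = S: 591 - 0.5P = -116 + 7P.
707 = 7.5P, so P* = 1414/15.
Q* = 591 − 0.5(1414/15) = 8158/15.

Q* = 8158/15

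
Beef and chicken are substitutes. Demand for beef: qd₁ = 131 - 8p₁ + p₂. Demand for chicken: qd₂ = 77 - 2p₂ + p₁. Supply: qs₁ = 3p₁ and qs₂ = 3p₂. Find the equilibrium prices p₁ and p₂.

Market 1: 131 - 8p₁ + p₂ = 3p₁ → 11p₁ - p₂ = 131.
Market 2: 5p₂ - p₁ = 77.
Eliminating p₂: 5×(1) + 1×(2) gives 54p₁ = 732, so p₁ = 122/9.
Back-substitute into (2): p₂ = (77 + 1×122/9) / 5 = 163/9.

p₁ = 122/9, p₂ = 163/9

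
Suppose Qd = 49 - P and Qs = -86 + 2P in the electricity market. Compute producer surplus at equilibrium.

Equilibrium: 49 - P = -86 + 2P gives P* = 45, Q* = 4.
Supply starts at P = 43 (where Qs = 0).
PS = ½(45 − 43)(4) = 4.

Producer surplus = 4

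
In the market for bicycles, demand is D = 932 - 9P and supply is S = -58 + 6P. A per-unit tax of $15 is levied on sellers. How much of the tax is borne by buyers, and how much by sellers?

Pre-tax equilibrium: P* = 66, Q* = 338.
Tax on sellers shifts supply to S = -58 + 6(P − 15) = -148 + 6P.
932 - 9P = -148 + 6P gives buyer price Pb = 72; sellers receive Ps = 72 − 15 = 57.
New quantity: Q = 932 − 9(72) = 284.
Buyer burden = 72 − 66 = 6; seller burden = 66 − 57 = 9.

Buyers bear $6, sellers bear $9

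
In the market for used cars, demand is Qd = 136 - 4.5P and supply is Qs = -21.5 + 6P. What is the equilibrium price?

P* = 15

Set Qd = Qs: 136 - 4.5P = -21.5 + 6P.
157.5 = 10.5P, so P* = 15.
Q* = 136 − 4.5(15) = 68.5.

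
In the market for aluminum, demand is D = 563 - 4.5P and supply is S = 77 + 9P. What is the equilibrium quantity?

Set D = S: 563 - 4.5P = 77 + 9P.
486 = 13.5P, so P* = 36.
Q* = 563 − 4.5(36) = 401.

Q* = 401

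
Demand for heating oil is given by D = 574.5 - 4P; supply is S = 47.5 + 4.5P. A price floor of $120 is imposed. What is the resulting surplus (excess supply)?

Equilibrium price would be P* = 62, so the floor at 120 binds.
At P = 120: D = 94.5, S = 587.5.
Surplus = 587.5 − 94.5 = 493.

Surplus = 493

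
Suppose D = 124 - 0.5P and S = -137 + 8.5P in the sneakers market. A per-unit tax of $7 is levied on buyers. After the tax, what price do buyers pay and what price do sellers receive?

Pre-tax equilibrium: P* = 29, Q* = 109.5.
Tax on buyers shifts demand to D = 124 − 0.5(P + 7) = 120.5 - 0.5P.
120.5 - 0.5P = -137 + 8.5P gives seller price Ps = 515/18; buyers pay Pb = 515/18 + 7 = 641/18.
New quantity: Q = 124 − 0.5(641/18) = 3823/36.

Buyers pay 641/18, sellers receive 515/18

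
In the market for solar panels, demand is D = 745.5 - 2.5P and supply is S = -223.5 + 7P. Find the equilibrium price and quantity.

P* = 102, Q* = 490.5

Set D = S: 745.5 - 2.5P = -223.5 + 7P.
969 = 9.5P, so P* = 102.
Q* = 745.5 − 2.5(102) = 490.5.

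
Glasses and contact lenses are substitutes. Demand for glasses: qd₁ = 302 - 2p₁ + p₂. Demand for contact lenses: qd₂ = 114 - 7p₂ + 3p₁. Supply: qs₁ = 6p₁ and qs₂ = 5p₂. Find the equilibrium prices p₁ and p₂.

Market 1: 302 - 2p₁ + p₂ = 6p₁ → 8p₁ - p₂ = 302.
Market 2: 12p₂ - 3p₁ = 114.
Eliminating p₂: 12×(1) + 1×(2) gives 93p₁ = 3738, so p₁ = 1246/31.
Back-substitute into (2): p₂ = (114 + 3×1246/31) / 12 = 606/31.

p₁ = 1246/31, p₂ = 606/31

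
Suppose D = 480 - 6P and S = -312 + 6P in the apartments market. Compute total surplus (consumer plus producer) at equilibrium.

Equilibrium: 480 - 6P = -312 + 6P gives P* = 66, Q* = 84.
Demand choke price: P = 80; supply starts at P = 52.
CS = ½(80 − 66)(84) = 588; PS = ½(66 − 52)(84) = 588.

Total surplus = 1176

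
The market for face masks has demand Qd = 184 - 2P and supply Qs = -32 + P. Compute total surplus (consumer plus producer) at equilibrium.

Equilibrium: 184 - 2P = -32 + P gives P* = 72, Q* = 40.
Demand choke price: P = 92; supply starts at P = 32.
CS = ½(92 − 72)(40) = 400; PS = ½(72 − 32)(40) = 800.

Total surplus = 1200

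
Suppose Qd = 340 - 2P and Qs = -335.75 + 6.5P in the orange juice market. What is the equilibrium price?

Set Qd = Qs: 340 - 2P = -335.75 + 6.5P.
675.75 = 8.5P, so P* = 79.5.
Q* = 340 − 2(79.5) = 181.

P* = 79.5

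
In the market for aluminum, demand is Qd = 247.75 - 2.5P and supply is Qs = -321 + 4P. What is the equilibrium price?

P* = 87.5

Set Qd = Qs: 247.75 - 2.5P = -321 + 4P.
568.75 = 6.5P, so P* = 87.5.
Q* = 247.75 − 2.5(87.5) = 29.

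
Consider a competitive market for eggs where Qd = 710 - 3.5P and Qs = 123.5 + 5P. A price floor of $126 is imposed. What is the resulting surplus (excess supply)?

Equilibrium price would be P* = 69, so the floor at 126 binds.
At P = 126: Qd = 269, Qs = 753.5.
Surplus = 753.5 − 269 = 484.5.

Surplus = 484.5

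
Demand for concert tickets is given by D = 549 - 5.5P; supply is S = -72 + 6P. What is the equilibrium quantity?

Q* = 252

Set D = S: 549 - 5.5P = -72 + 6P.
621 = 11.5P, so P* = 54.
Q* = 549 − 5.5(54) = 252.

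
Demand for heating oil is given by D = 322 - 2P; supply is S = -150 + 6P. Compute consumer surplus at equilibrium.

Equilibrium: 322 - 2P = -150 + 6P gives P* = 59, Q* = 204.
Demand choke price (D = 0): P = 161.
CS = ½(161 − 59)(204) = 10404.

Consumer surplus = 10404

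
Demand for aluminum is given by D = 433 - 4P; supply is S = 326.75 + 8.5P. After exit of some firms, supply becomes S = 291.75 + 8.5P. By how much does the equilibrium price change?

ΔP = 2.8

Original equilibrium: P* = 8.5, Q* = 399.
New equilibrium: 433 - 4P = 291.75 + 8.5P, so 141.25 = 12.5P and P' = 11.3; Q' = 433 − 4(11.3) = 387.8.
Change in price: 11.3 − 8.5 = 2.8.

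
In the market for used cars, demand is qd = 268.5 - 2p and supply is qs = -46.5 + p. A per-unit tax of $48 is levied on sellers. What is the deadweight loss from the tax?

Pre-tax equilibrium: p* = 105, q* = 58.5.
Tax on sellers shifts supply to qs = -46.5 + 1(p − 48) = -94.5 + p.
268.5 - 2p = -94.5 + p gives buyer price pb = 121; sellers receive ps = 121 − 48 = 73.
New quantity: q = 268.5 − 2(121) = 26.5.
DWL = ½ × 48 × (58.5 − 26.5) = 768.

Deadweight loss = 768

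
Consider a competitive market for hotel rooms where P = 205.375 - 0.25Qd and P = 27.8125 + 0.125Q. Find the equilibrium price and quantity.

P* = 87, Q* = 473.5

Set the two price expressions equal: 205.375 - 0.25Q = 27.8125 + 0.125Q.
177.5625 = 0.375Q, so Q* = 473.5.
P* = 205.375 − (0.25)(473.5) = 87.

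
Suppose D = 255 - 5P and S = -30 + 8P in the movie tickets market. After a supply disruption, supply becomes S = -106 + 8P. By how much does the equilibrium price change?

Original equilibrium: P* = 285/13, Q* = 1890/13.
New equilibrium: 255 - 5P = -106 + 8P, so 361 = 13P and P' = 361/13; Q' = 255 − 5(361/13) = 1510/13.
Change in price: 361/13 − 285/13 = 76/13.

ΔP = 76/13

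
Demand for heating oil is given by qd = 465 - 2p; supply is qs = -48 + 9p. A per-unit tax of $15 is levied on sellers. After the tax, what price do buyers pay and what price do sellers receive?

Pre-tax equilibrium: p* = 513/11, q* = 4089/11.
Tax on sellers shifts supply to qs = -48 + 9(p − 15) = -183 + 9p.
465 - 2p = -183 + 9p gives buyer price pb = 648/11; sellers receive ps = 648/11 − 15 = 483/11.
New quantity: q = 465 − 2(648/11) = 3819/11.

Buyers pay 648/11, sellers receive 483/11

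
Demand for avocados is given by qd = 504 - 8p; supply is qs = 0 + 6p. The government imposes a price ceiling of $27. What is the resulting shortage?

Shortage = 126

Equilibrium price would be p* = 36, so the ceiling at 27 binds.
At p = 27: qd = 504 − 8(27) = 288, qs = 0 + 6(27) = 162.
Shortage = 288 − 162 = 126.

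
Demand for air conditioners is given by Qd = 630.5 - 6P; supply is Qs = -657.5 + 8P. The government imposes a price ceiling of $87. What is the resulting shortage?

Equilibrium price would be P* = 92, so the ceiling at 87 binds.
At P = 87: Qd = 630.5 − 6(87) = 108.5, Qs = -657.5 + 8(87) = 38.5.
Shortage = 108.5 − 38.5 = 70.

Shortage = 70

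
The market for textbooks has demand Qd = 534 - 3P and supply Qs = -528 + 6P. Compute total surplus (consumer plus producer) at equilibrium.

Equilibrium: 534 - 3P = -528 + 6P gives P* = 118, Q* = 180.
Demand choke price: P = 178; supply starts at P = 88.
CS = ½(178 − 118)(180) = 5400; PS = ½(118 − 88)(180) = 2700.

Total surplus = 8100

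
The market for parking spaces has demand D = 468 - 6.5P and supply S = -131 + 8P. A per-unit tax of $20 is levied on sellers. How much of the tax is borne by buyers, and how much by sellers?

Pre-tax equilibrium: P* = 1198/29, Q* = 5785/29.
Tax on sellers shifts supply to S = -131 + 8(P − 20) = -291 + 8P.
468 - 6.5P = -291 + 8P gives buyer price Pb = 1518/29; sellers receive Ps = 1518/29 − 20 = 938/29.
New quantity: Q = 468 − 6.5(1518/29) = 3705/29.
Buyer burden = 1518/29 − 1198/29 = 320/29; seller burden = 1198/29 − 938/29 = 260/29.

Buyers bear 320/29, sellers bear 260/29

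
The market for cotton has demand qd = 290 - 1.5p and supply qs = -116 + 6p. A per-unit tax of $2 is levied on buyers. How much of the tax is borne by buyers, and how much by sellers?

Pre-tax equilibrium: p* = 812/15, q* = 208.8.
Tax on buyers shifts demand to qd = 290 − 1.5(p + 2) = 287 - 1.5p.
287 - 1.5p = -116 + 6p gives seller price ps = 806/15; buyers pay pb = 806/15 + 2 = 836/15.
New quantity: q = 290 − 1.5(836/15) = 206.4.
Buyer burden = 836/15 − 812/15 = 1.6; seller burden = 812/15 − 806/15 = 0.4.

Buyers bear $1.6, sellers bear $0.4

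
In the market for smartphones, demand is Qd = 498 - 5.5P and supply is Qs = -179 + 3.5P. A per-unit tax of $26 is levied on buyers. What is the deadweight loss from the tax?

Pre-tax equilibrium: P* = 677/9, Q* = 1517/18.
Tax on buyers shifts demand to Qd = 498 − 5.5(P + 26) = 355 - 5.5P.
355 - 5.5P = -179 + 3.5P gives seller price Ps = 178/3; buyers pay Pb = 178/3 + 26 = 256/3.
New quantity: Q = 498 − 5.5(256/3) = 86/3.
DWL = ½ × 26 × (1517/18 − 86/3) = 13013/18.

Deadweight loss = 13013/18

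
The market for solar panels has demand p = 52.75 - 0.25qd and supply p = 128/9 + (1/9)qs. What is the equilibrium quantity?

Set the two price expressions equal: 52.75 - 0.25q = 128/9 + (1/9)q.
1387/36 = (13/36)q, so q* = 1387/13.
p* = 52.75 − (0.25)(1387/13) = 339/13.

q* = 1387/13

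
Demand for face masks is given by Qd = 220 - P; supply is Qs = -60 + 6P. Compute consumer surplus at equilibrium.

Equilibrium: 220 - P = -60 + 6P gives P* = 40, Q* = 180.
Demand choke price (Qd = 0): P = 220.
CS = ½(220 − 40)(180) = 16200.

Consumer surplus = 16200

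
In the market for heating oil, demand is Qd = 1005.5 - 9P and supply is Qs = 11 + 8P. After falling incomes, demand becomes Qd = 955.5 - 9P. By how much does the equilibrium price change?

Original equilibrium: P* = 58.5, Q* = 479.
New equilibrium: 955.5 - 9P = 11 + 8P, so 944.5 = 17P and P' = 1889/34; Q' = 955.5 − 9(1889/34) = 7743/17.
Change in price: 1889/34 − 58.5 = -50/17.

ΔP = -50/17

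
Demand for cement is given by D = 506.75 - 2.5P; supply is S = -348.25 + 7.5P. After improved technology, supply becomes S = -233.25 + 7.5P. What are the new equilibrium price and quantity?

Original equilibrium: P* = 85.5, Q* = 293.
New equilibrium: 506.75 - 2.5P = -233.25 + 7.5P, so 740 = 10P and P' = 74; Q' = 506.75 − 2.5(74) = 321.75.

P' = 74, Q' = 321.75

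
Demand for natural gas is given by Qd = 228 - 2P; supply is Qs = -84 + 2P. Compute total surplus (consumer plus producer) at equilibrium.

Total surplus = 2592

Equilibrium: 228 - 2P = -84 + 2P gives P* = 78, Q* = 72.
Demand choke price: P = 114; supply starts at P = 42.
CS = ½(114 − 78)(72) = 1296; PS = ½(78 − 42)(72) = 1296.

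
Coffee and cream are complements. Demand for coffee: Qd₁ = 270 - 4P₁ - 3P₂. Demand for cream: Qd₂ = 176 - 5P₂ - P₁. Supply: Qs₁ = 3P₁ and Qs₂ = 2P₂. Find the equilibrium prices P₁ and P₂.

Market 1: 270 - 4P₁ - 3P₂ = 3P₁ → 7P₁ + 3P₂ = 270.
Market 2: 7P₂ + P₁ = 176.
Eliminating P₂: 7×(1) − 3×(2) gives 46P₁ = 1362, so P₁ = 681/23.
Back-substitute into (2): P₂ = (176 − 1×681/23) / 7 = 481/23.

P₁ = 681/23, P₂ = 481/23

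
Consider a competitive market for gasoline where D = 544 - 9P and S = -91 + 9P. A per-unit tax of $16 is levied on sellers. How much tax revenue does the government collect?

Pre-tax equilibrium: P* = 635/18, Q* = 226.5.
Tax on sellers shifts supply to S = -91 + 9(P − 16) = -235 + 9P.
544 - 9P = -235 + 9P gives buyer price Pb = 779/18; sellers receive Ps = 779/18 − 16 = 491/18.
New quantity: Q = 544 − 9(779/18) = 154.5.
Revenue = 16 × 154.5 = 2472.

Tax revenue = 2472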